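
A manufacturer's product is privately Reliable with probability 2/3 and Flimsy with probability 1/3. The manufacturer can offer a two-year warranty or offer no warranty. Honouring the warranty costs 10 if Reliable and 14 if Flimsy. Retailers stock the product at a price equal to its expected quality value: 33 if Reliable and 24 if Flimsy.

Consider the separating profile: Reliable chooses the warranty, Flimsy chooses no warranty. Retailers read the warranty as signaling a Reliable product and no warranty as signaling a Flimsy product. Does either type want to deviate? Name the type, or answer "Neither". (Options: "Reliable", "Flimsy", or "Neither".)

The warranty pays 33; no warranty pays 24.
Reliable: assigned the warranty, nets 33 − 10 = 23; deviating to no warranty nets 24.
Flimsy: assigned no warranty, nets 24; deviating to the warranty nets 33 − 14 = 19.
The Reliable type gains 1 by deviating.

Reliable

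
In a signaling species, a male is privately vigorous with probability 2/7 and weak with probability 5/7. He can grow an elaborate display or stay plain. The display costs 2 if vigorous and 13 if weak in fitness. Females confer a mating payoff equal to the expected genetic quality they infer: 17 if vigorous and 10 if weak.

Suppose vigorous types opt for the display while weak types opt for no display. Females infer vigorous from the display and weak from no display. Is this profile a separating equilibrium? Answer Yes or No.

Yes

Under these beliefs, the display earns mating payoff 17 and no display earns mating payoff 10.
vigorous: the display nets 17 − 2 = 15; no display nets 10. vigorous prefers the display.
weak: the display nets 17 − 13 = 4; no display nets 10. weak prefers no display.
Neither type deviates, so the separating profile is an equilibrium.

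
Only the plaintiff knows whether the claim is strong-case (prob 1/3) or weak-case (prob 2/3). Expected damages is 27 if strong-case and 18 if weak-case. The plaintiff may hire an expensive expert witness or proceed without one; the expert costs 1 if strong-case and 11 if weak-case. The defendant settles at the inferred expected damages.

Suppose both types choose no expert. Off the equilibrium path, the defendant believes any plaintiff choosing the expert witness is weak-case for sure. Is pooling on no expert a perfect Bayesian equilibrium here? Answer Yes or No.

Yes

On path, the defendant holds the prior and pays 1/3·27 + 2/3·18 = 21. Off path (the expert witness), believing weak-case, it pays 18.
strong-case: no expert nets 21; the expert witness nets 18 − 1 = 17. strong-case stays.
weak-case: no expert nets 21; the expert witness nets 18 − 11 = 7. weak-case stays.
No type deviates, so pooling is sustained.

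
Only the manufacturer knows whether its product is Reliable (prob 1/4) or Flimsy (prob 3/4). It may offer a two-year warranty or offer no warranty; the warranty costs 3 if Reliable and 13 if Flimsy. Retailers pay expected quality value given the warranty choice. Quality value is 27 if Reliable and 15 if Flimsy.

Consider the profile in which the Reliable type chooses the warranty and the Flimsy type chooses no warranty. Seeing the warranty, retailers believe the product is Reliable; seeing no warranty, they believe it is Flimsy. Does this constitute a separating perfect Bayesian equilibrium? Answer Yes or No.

Under these beliefs, the warranty earns price 27 and no warranty earns price 15.
Reliable: the warranty nets 27 − 3 = 24; no warranty nets 15. Reliable prefers the warranty.
Flimsy: the warranty nets 27 − 13 = 14; no warranty nets 15. Flimsy prefers no warranty.
Neither type deviates, so the separating profile is an equilibrium.

Yes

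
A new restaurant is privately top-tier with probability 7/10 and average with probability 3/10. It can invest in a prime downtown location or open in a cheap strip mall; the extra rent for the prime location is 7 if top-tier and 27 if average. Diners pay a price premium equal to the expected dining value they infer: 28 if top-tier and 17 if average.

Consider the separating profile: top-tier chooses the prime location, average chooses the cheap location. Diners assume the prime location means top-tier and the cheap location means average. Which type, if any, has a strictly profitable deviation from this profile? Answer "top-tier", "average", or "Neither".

The prime location pays 28; the cheap location pays 17.
top-tier: assigned the prime location, nets 28 − 7 = 21; deviating to the cheap location nets 17.
average: assigned the cheap location, nets 17; deviating to the prime location nets 28 − 27 = 1.
Both types strictly prefer their assigned action; no profitable deviation.

Neither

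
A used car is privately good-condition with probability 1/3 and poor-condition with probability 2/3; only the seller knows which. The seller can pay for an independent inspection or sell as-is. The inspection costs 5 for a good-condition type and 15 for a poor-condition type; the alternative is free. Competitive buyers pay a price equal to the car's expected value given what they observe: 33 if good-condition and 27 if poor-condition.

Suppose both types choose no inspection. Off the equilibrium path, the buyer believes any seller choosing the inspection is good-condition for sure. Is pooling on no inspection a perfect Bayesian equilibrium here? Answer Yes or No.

Yes

On path, the buyer holds the prior and pays 1/3·33 + 2/3·27 = 29. Off path (the inspection), believing good-condition, it pays 33.
good-condition: no inspection nets 29; the inspection nets 33 − 5 = 28. good-condition stays.
poor-condition: no inspection nets 29; the inspection nets 33 − 15 = 18. poor-condition stays.
No type deviates, so pooling is sustained.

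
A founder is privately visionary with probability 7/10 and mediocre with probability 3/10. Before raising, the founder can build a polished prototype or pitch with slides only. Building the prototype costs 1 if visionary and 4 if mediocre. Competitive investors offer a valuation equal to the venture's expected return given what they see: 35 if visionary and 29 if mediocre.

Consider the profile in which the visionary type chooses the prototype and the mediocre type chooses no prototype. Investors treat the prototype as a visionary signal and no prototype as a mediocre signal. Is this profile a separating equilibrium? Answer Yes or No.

Under these beliefs, the prototype earns valuation 35 and no prototype earns valuation 29.
visionary: the prototype nets 35 − 1 = 34; no prototype nets 29. visionary prefers the prototype.
mediocre: the prototype nets 35 − 4 = 31; no prototype nets 29. mediocre would deviate to the prototype.
mediocre has a profitable deviation, so the profile is not an equilibrium.

No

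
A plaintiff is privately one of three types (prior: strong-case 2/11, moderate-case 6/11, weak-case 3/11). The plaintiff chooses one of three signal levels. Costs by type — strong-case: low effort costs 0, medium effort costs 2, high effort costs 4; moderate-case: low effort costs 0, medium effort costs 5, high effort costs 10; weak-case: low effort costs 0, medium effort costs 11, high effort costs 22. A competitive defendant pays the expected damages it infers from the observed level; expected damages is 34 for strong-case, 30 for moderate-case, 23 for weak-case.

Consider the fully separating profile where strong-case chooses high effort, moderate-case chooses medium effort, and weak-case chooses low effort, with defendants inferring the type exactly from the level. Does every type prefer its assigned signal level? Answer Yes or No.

Yes

Separating settlements: high effort → 34, medium effort → 30, low effort → 23.
strong-case (assigned high effort): low effort: 23 − 0 = 23; medium effort: 30 − 2 = 28; high effort: 34 − 4 = 30. strong-case stays.
moderate-case (assigned medium effort): low effort: 23 − 0 = 23; medium effort: 30 − 5 = 25; high effort: 34 − 10 = 24. moderate-case stays.
weak-case (assigned low effort): low effort: 23 − 0 = 23; medium effort: 30 − 11 = 19; high effort: 34 − 22 = 12. weak-case stays.
Every type prefers its assigned level; separation holds.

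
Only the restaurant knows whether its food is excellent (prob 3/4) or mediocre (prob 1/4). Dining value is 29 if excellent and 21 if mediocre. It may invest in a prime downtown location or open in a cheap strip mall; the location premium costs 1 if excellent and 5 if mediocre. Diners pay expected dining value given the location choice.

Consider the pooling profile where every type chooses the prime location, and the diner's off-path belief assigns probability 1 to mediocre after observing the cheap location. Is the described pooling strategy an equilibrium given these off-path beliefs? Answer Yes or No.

Yes

On path, the diner holds the prior and pays 3/4·29 + 1/4·21 = 27. Off path (the cheap location), believing mediocre, it pays 21.
excellent: the prime location nets 27 − 1 = 26; the cheap location nets 21. excellent stays.
mediocre: the prime location nets 27 − 5 = 22; the cheap location nets 21. mediocre stays.
No type deviates, so pooling is sustained.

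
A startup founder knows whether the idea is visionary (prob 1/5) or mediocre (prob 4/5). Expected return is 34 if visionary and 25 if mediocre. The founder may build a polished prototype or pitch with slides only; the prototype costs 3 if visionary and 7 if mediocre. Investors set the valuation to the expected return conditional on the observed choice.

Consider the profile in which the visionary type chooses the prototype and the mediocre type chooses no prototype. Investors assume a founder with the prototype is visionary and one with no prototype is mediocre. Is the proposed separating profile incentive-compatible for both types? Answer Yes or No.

No

Under these beliefs, the prototype earns valuation 34 and no prototype earns valuation 25.
visionary: the prototype nets 34 − 3 = 31; no prototype nets 25. visionary prefers the prototype.
mediocre: the prototype nets 34 − 7 = 27; no prototype nets 25. mediocre would deviate to the prototype.
mediocre has a profitable deviation, so the profile is not an equilibrium.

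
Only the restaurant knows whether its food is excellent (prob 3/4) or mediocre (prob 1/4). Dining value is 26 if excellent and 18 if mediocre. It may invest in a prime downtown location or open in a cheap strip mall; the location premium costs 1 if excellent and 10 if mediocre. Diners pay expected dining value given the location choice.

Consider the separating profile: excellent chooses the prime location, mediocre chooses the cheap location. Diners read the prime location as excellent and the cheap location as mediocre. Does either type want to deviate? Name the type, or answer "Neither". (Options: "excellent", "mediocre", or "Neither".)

Neither

The prime location pays 26; the cheap location pays 18.
excellent: assigned the prime location, nets 26 − 1 = 25; deviating to the cheap location nets 18.
mediocre: assigned the cheap location, nets 18; deviating to the prime location nets 26 − 10 = 16.
Both types strictly prefer their assigned action; no profitable deviation.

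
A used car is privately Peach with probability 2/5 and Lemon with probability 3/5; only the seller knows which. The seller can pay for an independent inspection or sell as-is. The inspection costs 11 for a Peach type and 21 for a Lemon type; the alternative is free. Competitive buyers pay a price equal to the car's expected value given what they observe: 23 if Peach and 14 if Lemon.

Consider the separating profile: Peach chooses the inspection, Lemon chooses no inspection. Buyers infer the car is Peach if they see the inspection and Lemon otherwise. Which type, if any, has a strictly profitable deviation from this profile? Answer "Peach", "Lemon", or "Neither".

Peach

The inspection pays 23; no inspection pays 14.
Peach: assigned the inspection, nets 23 − 11 = 12; deviating to no inspection nets 14.
Lemon: assigned no inspection, nets 14; deviating to the inspection nets 23 − 21 = 2.
The Peach type gains 2 by deviating.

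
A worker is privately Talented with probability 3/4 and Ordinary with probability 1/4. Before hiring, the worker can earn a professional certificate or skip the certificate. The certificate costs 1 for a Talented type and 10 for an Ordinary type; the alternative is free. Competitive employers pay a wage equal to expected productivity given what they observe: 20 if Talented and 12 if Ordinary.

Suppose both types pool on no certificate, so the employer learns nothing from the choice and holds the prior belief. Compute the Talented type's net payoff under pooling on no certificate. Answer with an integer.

Pooled wage = 3/4·20 + 1/4·12 = 18.
Talented pays no cost for no certificate, so net payoff = 18.

18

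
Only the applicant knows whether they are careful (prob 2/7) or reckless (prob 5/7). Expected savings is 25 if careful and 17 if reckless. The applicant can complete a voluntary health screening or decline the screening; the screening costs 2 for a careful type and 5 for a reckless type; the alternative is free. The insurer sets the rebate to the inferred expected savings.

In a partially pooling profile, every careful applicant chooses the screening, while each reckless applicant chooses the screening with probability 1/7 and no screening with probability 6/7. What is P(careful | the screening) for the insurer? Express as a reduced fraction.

P(the screening) = (2/7)·1 + (5/7)·(1/7) = 19/49.
By Bayes' rule, P(careful | the screening) = (2/7) / (19/49) = 14/19.

14/19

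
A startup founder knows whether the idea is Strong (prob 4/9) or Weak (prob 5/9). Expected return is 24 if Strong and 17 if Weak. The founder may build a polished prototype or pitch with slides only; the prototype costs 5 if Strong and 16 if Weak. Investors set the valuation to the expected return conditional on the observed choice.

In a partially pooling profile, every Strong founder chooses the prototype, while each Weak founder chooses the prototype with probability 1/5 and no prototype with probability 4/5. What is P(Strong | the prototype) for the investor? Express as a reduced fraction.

P(the prototype) = (4/9)·1 + (5/9)·(1/5) = 5/9.
By Bayes' rule, P(Strong | the prototype) = (4/9) / (5/9) = 4/5.

4/5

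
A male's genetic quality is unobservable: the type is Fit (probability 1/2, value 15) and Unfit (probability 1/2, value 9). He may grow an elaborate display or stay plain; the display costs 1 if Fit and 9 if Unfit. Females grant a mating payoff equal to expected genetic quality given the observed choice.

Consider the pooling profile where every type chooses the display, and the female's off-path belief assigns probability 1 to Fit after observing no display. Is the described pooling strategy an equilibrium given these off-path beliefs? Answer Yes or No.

On path, the female holds the prior and pays 1/2·15 + 1/2·9 = 12. Off path (no display), believing Fit, it pays 15.
Fit: the display nets 12 − 1 = 11; no display nets 15. Fit would deviate.
Unfit: the display nets 12 − 9 = 3; no display nets 15. Unfit would deviate.
A type deviates, so pooling fails.

No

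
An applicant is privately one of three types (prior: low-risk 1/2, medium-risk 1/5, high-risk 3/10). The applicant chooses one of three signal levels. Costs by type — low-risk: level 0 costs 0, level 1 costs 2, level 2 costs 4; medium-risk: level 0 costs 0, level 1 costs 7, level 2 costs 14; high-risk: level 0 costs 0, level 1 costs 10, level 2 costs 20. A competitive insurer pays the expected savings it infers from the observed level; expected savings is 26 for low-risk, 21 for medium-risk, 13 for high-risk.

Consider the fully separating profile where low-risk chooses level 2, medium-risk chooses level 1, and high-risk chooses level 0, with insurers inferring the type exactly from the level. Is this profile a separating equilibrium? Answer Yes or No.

Separating rebates: level 2 → 26, level 1 → 21, level 0 → 13.
low-risk (assigned level 2): level 0: 13 − 0 = 13; level 1: 21 − 2 = 19; level 2: 26 − 4 = 22. low-risk stays.
medium-risk (assigned level 1): level 0: 13 − 0 = 13; level 1: 21 − 7 = 14; level 2: 26 − 14 = 12. medium-risk stays.
high-risk (assigned level 0): level 0: 13 − 0 = 13; level 1: 21 − 10 = 11; level 2: 26 − 20 = 6. high-risk stays.
Every type prefers its assigned level; separation holds.

Yes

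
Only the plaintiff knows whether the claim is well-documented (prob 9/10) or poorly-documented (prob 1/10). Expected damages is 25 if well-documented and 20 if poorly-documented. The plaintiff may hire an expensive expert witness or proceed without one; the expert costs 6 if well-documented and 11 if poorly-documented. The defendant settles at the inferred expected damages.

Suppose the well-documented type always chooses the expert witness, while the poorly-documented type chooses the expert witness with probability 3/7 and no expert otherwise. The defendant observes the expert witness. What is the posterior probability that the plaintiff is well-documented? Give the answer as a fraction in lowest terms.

21/22

P(the expert witness) = (9/10)·1 + (1/10)·(3/7) = 33/35.
By Bayes' rule, P(well-documented | the expert witness) = (9/10) / (33/35) = 21/22.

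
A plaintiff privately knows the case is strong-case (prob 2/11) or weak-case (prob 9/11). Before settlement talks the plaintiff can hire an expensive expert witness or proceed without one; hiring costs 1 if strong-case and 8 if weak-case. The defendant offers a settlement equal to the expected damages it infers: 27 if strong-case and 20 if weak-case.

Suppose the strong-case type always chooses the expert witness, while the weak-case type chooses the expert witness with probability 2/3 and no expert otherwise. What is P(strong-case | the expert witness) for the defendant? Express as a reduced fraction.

1/4

P(the expert witness) = (2/11)·1 + (9/11)·(2/3) = 8/11.
By Bayes' rule, P(strong-case | the expert witness) = (2/11) / (8/11) = 1/4.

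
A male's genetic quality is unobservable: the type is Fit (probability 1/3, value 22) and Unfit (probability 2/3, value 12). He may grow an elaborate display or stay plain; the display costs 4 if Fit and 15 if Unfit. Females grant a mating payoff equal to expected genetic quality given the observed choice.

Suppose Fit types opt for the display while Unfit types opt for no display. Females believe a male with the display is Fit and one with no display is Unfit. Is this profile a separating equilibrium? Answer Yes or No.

Under these beliefs, the display earns mating payoff 22 and no display earns mating payoff 12.
Fit: the display nets 22 − 4 = 18; no display nets 12. Fit prefers the display.
Unfit: the display nets 22 − 15 = 7; no display nets 12. Unfit prefers no display.
Neither type deviates, so the separating profile is an equilibrium.

Yes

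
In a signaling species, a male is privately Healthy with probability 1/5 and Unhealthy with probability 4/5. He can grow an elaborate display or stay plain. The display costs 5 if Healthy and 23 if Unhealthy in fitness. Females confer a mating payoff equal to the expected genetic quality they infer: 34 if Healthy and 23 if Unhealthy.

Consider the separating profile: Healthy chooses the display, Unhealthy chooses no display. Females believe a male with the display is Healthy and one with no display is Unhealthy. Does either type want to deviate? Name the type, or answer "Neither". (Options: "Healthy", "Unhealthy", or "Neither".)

Neither

The display pays 34; no display pays 23.
Healthy: assigned the display, nets 34 − 5 = 29; deviating to no display nets 23.
Unhealthy: assigned no display, nets 23; deviating to the display nets 34 − 23 = 11.
Both types strictly prefer their assigned action; no profitable deviation.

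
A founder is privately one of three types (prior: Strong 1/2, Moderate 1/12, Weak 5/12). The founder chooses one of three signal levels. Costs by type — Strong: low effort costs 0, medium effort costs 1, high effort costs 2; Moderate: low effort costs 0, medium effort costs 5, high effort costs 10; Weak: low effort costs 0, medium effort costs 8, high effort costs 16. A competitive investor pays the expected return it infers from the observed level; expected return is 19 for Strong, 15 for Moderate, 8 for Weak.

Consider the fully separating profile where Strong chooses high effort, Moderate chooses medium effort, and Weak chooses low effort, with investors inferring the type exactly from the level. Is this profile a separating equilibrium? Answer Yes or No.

Separating valuations: high effort → 19, medium effort → 15, low effort → 8.
Strong (assigned high effort): low effort: 8 − 0 = 8; medium effort: 15 − 1 = 14; high effort: 19 − 2 = 17. Strong stays.
Moderate (assigned medium effort): low effort: 8 − 0 = 8; medium effort: 15 − 5 = 10; high effort: 19 − 10 = 9. Moderate stays.
Weak (assigned low effort): low effort: 8 − 0 = 8; medium effort: 15 − 8 = 7; high effort: 19 − 16 = 3. Weak stays.
Every type prefers its assigned level; separation holds.

Yes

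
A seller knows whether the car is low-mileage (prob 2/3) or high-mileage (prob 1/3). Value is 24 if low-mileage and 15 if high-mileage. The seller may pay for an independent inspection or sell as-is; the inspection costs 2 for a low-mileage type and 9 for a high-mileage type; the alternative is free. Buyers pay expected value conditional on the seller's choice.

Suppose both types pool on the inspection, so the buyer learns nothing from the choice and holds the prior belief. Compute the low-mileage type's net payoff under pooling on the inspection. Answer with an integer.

Pooled price = 2/3·24 + 1/3·15 = 21.
low-mileage pays cost 2 for the inspection, so net payoff = 21 − 2 = 19.

19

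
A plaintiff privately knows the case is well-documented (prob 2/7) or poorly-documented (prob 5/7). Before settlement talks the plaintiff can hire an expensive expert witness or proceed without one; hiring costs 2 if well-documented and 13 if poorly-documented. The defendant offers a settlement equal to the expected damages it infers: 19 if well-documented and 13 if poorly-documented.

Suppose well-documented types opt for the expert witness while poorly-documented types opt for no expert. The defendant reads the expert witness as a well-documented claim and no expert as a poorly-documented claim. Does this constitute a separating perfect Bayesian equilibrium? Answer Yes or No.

Yes

Under these beliefs, the expert witness earns settlement 19 and no expert earns settlement 13.
well-documented: the expert witness nets 19 − 2 = 17; no expert nets 13. well-documented prefers the expert witness.
poorly-documented: the expert witness nets 19 − 13 = 6; no expert nets 13. poorly-documented prefers no expert.
Neither type deviates, so the separating profile is an equilibrium.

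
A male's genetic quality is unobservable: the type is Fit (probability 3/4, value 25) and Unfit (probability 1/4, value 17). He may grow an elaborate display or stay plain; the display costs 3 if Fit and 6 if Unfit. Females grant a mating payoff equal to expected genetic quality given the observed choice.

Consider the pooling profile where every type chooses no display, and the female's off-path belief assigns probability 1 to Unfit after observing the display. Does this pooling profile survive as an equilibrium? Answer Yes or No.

On path, the female holds the prior and pays 3/4·25 + 1/4·17 = 23. Off path (the display), believing Unfit, it pays 17.
Fit: no display nets 23; the display nets 17 − 3 = 14. Fit stays.
Unfit: no display nets 23; the display nets 17 − 6 = 11. Unfit stays.
No type deviates, so pooling is sustained.

Yes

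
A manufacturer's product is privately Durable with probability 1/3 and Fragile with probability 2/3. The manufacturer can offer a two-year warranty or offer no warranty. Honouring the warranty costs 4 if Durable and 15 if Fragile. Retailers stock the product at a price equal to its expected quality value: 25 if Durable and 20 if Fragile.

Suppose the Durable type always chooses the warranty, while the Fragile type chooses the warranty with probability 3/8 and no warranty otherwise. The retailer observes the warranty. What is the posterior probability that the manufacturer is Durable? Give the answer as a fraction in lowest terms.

P(the warranty) = (1/3)·1 + (2/3)·(3/8) = 7/12.
By Bayes' rule, P(Durable | the warranty) = (1/3) / (7/12) = 4/7.

4/7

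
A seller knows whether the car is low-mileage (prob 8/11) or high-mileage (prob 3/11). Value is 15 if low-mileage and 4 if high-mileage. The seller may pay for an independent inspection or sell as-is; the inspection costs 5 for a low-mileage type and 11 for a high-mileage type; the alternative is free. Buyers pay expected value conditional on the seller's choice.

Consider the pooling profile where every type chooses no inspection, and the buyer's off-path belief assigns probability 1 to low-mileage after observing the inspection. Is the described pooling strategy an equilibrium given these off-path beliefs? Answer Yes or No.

Yes

On path, the buyer holds the prior and pays 8/11·15 + 3/11·4 = 12. Off path (the inspection), believing low-mileage, it pays 15.
low-mileage: no inspection nets 12; the inspection nets 15 − 5 = 10. low-mileage stays.
high-mileage: no inspection nets 12; the inspection nets 15 − 11 = 4. high-mileage stays.
No type deviates, so pooling is sustained.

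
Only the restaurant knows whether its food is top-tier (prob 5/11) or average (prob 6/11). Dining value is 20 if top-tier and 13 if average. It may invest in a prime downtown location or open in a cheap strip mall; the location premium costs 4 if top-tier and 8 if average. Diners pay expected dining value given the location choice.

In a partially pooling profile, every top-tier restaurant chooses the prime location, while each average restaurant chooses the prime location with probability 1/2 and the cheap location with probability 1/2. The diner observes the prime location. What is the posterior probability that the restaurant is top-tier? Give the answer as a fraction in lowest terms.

P(the prime location) = (5/11)·1 + (6/11)·(1/2) = 8/11.
By Bayes' rule, P(top-tier | the prime location) = (5/11) / (8/11) = 5/8.

5/8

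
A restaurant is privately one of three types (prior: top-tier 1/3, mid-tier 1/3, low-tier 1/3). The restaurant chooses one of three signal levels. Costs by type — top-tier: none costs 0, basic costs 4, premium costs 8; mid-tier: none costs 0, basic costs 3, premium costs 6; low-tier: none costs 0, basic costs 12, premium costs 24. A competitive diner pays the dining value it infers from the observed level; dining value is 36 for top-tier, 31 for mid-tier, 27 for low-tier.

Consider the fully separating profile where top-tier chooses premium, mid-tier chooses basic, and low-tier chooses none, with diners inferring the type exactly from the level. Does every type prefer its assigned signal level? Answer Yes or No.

Separating price premiums: premium → 36, basic → 31, none → 27.
top-tier (assigned premium): none: 27 − 0 = 27; basic: 31 − 4 = 27; premium: 36 − 8 = 28. top-tier stays.
mid-tier (assigned basic): none: 27 − 0 = 27; basic: 31 − 3 = 28; premium: 36 − 6 = 30. mid-tier prefers premium.
low-tier (assigned none): none: 27 − 0 = 27; basic: 31 − 12 = 19; premium: 36 − 24 = 12. low-tier stays.
At least one type deviates; the separating profile fails.

No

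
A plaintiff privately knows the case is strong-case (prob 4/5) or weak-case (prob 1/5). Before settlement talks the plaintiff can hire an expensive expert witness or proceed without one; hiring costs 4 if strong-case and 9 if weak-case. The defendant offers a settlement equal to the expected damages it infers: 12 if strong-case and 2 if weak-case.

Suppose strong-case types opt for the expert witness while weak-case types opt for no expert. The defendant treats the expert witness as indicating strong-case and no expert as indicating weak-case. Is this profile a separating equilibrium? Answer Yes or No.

No

Under these beliefs, the expert witness earns settlement 12 and no expert earns settlement 2.
strong-case: the expert witness nets 12 − 4 = 8; no expert nets 2. strong-case prefers the expert witness.
weak-case: the expert witness nets 12 − 9 = 3; no expert nets 2. weak-case would deviate to the expert witness.
weak-case has a profitable deviation, so the profile is not an equilibrium.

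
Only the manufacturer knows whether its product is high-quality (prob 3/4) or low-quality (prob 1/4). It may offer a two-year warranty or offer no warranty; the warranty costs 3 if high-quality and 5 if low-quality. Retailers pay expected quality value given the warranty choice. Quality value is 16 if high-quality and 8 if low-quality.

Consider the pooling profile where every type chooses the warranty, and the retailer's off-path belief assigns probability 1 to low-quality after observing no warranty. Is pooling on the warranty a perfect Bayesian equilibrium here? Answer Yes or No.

Yes

On path, the retailer holds the prior and pays 3/4·16 + 1/4·8 = 14. Off path (no warranty), believing low-quality, it pays 8.
high-quality: the warranty nets 14 − 3 = 11; no warranty nets 8. high-quality stays.
low-quality: the warranty nets 14 − 5 = 9; no warranty nets 8. low-quality stays.
No type deviates, so pooling is sustained.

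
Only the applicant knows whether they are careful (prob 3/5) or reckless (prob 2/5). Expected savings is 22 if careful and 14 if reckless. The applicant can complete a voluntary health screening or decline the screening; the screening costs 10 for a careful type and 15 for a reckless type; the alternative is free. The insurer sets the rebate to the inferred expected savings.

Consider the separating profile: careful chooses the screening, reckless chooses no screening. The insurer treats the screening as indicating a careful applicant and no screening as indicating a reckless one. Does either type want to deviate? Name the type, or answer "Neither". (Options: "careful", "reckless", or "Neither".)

The screening pays 22; no screening pays 14.
careful: assigned the screening, nets 22 − 10 = 12; deviating to no screening nets 14.
reckless: assigned no screening, nets 14; deviating to the screening nets 22 − 15 = 7.
The careful type gains 2 by deviating.

careful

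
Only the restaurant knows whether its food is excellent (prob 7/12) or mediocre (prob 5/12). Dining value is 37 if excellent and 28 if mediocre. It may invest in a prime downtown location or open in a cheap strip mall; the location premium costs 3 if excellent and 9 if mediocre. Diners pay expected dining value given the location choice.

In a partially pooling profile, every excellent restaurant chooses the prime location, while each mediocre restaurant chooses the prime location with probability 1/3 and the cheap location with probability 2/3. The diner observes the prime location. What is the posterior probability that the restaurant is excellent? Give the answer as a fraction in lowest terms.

21/26

P(the prime location) = (7/12)·1 + (5/12)·(1/3) = 13/18.
By Bayes' rule, P(excellent | the prime location) = (7/12) / (13/18) = 21/26.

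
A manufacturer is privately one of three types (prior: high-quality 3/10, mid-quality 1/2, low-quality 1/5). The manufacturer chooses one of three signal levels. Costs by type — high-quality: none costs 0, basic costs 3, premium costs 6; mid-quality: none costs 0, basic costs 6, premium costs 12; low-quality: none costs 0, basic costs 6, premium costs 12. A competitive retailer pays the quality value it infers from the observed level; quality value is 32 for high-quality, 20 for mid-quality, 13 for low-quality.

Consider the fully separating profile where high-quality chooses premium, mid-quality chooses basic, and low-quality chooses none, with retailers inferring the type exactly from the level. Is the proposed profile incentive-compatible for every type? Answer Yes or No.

No

Separating prices: premium → 32, basic → 20, none → 13.
high-quality (assigned premium): none: 13 − 0 = 13; basic: 20 − 3 = 17; premium: 32 − 6 = 26. high-quality stays.
mid-quality (assigned basic): none: 13 − 0 = 13; basic: 20 − 6 = 14; premium: 32 − 12 = 20. mid-quality prefers premium.
low-quality (assigned none): none: 13 − 0 = 13; basic: 20 − 6 = 14; premium: 32 − 12 = 20. low-quality prefers premium.
At least one type deviates; the separating profile fails.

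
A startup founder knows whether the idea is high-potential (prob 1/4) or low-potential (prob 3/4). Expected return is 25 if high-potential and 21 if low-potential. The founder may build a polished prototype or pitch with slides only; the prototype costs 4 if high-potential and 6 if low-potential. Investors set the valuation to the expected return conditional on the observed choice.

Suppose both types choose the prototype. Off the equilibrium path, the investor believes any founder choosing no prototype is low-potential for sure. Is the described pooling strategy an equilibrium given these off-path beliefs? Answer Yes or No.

On path, the investor holds the prior and pays 1/4·25 + 3/4·21 = 22. Off path (no prototype), believing low-potential, it pays 21.
high-potential: the prototype nets 22 − 4 = 18; no prototype nets 21. high-potential would deviate.
low-potential: the prototype nets 22 − 6 = 16; no prototype nets 21. low-potential would deviate.
A type deviates, so pooling fails.

No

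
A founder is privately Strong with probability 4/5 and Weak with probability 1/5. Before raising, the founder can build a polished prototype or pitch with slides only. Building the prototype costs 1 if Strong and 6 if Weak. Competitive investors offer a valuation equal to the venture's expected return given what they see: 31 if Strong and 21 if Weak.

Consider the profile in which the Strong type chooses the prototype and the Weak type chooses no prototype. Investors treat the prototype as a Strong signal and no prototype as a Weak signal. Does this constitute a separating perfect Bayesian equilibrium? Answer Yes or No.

No

Under these beliefs, the prototype earns valuation 31 and no prototype earns valuation 21.
Strong: the prototype nets 31 − 1 = 30; no prototype nets 21. Strong prefers the prototype.
Weak: the prototype nets 31 − 6 = 25; no prototype nets 21. Weak would deviate to the prototype.
Weak has a profitable deviation, so the profile is not an equilibrium.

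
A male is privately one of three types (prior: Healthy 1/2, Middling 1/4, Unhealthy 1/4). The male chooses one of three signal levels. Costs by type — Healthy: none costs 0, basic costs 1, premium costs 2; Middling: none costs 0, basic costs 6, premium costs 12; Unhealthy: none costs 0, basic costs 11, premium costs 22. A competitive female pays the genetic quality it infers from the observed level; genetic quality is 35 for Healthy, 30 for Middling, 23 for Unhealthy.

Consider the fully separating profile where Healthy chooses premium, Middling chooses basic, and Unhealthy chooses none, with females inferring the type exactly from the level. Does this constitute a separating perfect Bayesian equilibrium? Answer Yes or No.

Separating mating payoffs: premium → 35, basic → 30, none → 23.
Healthy (assigned premium): none: 23 − 0 = 23; basic: 30 − 1 = 29; premium: 35 − 2 = 33. Healthy stays.
Middling (assigned basic): none: 23 − 0 = 23; basic: 30 − 6 = 24; premium: 35 − 12 = 23. Middling stays.
Unhealthy (assigned none): none: 23 − 0 = 23; basic: 30 − 11 = 19; premium: 35 − 22 = 13. Unhealthy stays.
Every type prefers its assigned level; separation holds.

Yes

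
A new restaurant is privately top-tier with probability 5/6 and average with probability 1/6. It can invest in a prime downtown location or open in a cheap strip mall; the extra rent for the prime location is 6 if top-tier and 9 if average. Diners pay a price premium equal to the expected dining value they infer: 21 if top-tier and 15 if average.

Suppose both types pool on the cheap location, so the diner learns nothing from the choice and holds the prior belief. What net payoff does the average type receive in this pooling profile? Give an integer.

Pooled price premium = 5/6·21 + 1/6·15 = 20.
average pays no cost for the cheap location, so net payoff = 20.

20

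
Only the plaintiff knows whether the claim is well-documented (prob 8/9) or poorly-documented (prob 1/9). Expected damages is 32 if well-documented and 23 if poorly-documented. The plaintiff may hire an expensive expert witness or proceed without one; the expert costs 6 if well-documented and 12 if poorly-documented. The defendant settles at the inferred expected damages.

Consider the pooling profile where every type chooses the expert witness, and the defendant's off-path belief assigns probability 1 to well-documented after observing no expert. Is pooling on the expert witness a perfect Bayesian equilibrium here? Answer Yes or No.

On path, the defendant holds the prior and pays 8/9·32 + 1/9·23 = 31. Off path (no expert), believing well-documented, it pays 32.
well-documented: the expert witness nets 31 − 6 = 25; no expert nets 32. well-documented would deviate.
poorly-documented: the expert witness nets 31 − 12 = 19; no expert nets 32. poorly-documented would deviate.
A type deviates, so pooling fails.

No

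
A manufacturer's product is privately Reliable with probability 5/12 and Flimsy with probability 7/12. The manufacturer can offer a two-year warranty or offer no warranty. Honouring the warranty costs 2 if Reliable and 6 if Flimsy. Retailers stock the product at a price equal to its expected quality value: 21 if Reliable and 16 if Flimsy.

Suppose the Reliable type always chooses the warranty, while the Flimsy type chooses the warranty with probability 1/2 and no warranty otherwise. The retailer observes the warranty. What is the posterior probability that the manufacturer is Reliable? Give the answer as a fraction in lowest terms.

P(the warranty) = (5/12)·1 + (7/12)·(1/2) = 17/24.
By Bayes' rule, P(Reliable | the warranty) = (5/12) / (17/24) = 10/17.

10/17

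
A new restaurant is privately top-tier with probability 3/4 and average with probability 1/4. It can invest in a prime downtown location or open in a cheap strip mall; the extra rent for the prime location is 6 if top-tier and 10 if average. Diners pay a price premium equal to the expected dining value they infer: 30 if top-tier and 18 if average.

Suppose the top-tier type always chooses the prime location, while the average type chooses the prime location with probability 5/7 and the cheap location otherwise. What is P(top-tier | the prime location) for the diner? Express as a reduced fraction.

P(the prime location) = (3/4)·1 + (1/4)·(5/7) = 13/14.
By Bayes' rule, P(top-tier | the prime location) = (3/4) / (13/14) = 21/26.

21/26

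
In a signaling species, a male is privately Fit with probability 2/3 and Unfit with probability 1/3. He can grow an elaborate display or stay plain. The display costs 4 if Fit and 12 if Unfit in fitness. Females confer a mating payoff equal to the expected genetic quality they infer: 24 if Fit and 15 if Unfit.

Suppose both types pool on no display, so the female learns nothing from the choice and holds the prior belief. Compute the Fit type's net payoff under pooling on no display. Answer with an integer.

21

Pooled mating payoff = 2/3·24 + 1/3·15 = 21.
Fit pays no cost for no display, so net payoff = 21.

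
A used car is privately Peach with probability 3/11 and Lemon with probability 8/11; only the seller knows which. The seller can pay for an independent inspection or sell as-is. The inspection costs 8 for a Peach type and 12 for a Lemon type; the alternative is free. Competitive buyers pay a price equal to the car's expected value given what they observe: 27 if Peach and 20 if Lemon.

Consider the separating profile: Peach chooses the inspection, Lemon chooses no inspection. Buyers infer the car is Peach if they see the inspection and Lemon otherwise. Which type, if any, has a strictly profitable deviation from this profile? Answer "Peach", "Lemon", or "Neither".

Peach

The inspection pays 27; no inspection pays 20.
Peach: assigned the inspection, nets 27 − 8 = 19; deviating to no inspection nets 20.
Lemon: assigned no inspection, nets 20; deviating to the inspection nets 27 − 12 = 15.
The Peach type gains 1 by deviating.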